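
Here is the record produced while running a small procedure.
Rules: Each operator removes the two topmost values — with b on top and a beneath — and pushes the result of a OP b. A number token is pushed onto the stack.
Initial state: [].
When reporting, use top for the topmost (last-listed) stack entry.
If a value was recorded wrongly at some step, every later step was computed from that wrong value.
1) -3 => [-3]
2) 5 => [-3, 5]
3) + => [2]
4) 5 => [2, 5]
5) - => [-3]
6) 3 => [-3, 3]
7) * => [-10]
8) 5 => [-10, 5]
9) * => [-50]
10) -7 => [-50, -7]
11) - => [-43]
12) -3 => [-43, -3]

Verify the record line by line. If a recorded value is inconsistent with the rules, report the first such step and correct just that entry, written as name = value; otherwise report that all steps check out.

Step 1: push -3: top = -3 — in agreement.
Step 2: push 5: top = 5 — in agreement.
Step 3: -3 + 5 = 2 — verified.
Step 4: push 5: top = 5 — matches.
Step 5: 2 - 5 = -3 — checks out.
Step 6: push 3: top = 3 — verified.
Step 7: -3 * 3 = -9 — the entry is off here.
First deviation found at step 7; the corrected entry is top = -9.

step 7, top = -9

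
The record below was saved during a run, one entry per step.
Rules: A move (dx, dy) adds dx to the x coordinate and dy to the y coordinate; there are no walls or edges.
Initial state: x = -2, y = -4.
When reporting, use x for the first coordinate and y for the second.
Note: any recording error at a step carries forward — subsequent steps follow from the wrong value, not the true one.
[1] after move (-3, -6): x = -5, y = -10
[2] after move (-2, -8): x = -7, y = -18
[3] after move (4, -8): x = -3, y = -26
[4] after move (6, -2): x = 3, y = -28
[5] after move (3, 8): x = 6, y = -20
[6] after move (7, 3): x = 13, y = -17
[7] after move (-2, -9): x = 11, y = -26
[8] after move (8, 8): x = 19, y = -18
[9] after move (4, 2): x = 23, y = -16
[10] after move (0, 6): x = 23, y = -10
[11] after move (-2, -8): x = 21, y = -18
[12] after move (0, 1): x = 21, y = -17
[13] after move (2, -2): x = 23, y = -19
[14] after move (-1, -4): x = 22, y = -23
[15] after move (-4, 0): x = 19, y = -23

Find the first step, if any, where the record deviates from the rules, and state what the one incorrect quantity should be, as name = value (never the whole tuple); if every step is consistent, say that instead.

Recomputing the run from the initial state:
step 1: x = -5, y = -10
step 2: x = -7, y = -18
step 3: x = -3, y = -26
step 4: x = 3, y = -28
step 5: x = 6, y = -20
step 6: x = 13, y = -17
step 7: x = 11, y = -26
step 8: x = 19, y = -18
step 9: x = 23, y = -16
step 10: x = 23, y = -10
step 11: x = 21, y = -18
step 12: x = 21, y = -17
step 13: x = 23, y = -19
step 14: x = 22, y = -23
step 15: x = 18, y = -23
The first disagreement with the record is at step 15, where the value should be x = 18.

step 15, x = 18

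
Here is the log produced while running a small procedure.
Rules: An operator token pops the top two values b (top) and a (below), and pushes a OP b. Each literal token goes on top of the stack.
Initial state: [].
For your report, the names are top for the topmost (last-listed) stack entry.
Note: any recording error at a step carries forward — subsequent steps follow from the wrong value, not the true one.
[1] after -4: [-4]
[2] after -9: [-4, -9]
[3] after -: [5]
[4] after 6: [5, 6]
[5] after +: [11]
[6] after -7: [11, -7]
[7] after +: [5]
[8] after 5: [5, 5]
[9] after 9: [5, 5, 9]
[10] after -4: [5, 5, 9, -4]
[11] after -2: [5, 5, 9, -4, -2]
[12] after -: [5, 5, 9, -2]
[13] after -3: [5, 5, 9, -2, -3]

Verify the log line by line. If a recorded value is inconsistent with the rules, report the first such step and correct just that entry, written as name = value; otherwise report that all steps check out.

Recomputing the run from the initial state:
step 1: [-4]
step 2: [-4, -9]
step 3: [5]
step 4: [5, 6]
step 5: [11]
step 6: [11, -7]
step 7: [4]
step 8: [4, 5]
step 9: [4, 5, 9]
step 10: [4, 5, 9, -4]
step 11: [4, 5, 9, -4, -2]
step 12: [4, 5, 9, -2]
step 13: [4, 5, 9, -2, -3]
The first disagreement with the log is at step 7, where the value should be top = 4.

step 7, top = 4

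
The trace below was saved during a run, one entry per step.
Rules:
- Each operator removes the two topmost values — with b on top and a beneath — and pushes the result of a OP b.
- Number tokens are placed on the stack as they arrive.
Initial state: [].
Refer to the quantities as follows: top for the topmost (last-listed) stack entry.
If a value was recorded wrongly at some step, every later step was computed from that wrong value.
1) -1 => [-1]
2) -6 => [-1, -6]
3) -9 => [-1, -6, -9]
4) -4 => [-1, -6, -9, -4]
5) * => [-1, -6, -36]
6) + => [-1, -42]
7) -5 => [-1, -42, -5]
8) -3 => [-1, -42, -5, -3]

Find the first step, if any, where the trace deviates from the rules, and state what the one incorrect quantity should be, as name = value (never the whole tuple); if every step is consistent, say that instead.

Recomputing the run from the initial state:
step 1: [-1]
step 2: [-1, -6]
step 3: [-1, -6, -9]
step 4: [-1, -6, -9, -4]
step 5: [-1, -6, 36]
step 6: [-1, 30]
step 7: [-1, 30, -5]
step 8: [-1, 30, -5, -3]
The first disagreement with the trace is at step 5, where the value should be top = 36.

step 5, top = 36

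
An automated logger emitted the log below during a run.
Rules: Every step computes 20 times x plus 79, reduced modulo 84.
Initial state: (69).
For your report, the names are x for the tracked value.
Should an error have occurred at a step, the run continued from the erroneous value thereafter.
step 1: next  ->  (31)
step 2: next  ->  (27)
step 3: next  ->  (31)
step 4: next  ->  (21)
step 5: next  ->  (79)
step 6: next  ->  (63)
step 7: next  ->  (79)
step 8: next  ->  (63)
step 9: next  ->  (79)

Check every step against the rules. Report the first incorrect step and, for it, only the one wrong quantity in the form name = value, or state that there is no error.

Recomputing the run from the initial state:
step 1: x = 31
step 2: x = 27
step 3: x = 31
step 4: x = 27
step 5: x = 31
step 6: x = 27
step 7: x = 31
step 8: x = 27
step 9: x = 31
The first disagreement with the log is at step 4, where the value should be x = 27.

step 4, x = 27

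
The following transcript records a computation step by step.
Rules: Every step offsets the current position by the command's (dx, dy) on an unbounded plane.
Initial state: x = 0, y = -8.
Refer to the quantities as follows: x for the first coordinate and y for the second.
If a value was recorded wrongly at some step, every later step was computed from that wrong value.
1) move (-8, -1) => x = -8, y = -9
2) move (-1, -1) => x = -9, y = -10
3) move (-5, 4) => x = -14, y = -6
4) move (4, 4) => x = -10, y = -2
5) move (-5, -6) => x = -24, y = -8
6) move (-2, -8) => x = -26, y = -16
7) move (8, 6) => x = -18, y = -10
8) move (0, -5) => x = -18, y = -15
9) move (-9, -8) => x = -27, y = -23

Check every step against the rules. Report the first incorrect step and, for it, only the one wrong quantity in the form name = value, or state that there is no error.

1. x = 0 + (-8) = -8, y = -8 + (-1) = -9 (verified)
2. x = -8 + (-1) = -9, y = -9 + (-1) = -10 (checks out)
3. x = -9 + (-5) = -14, y = -10 + (4) = -6 (exactly as logged)
4. x = -14 + (4) = -10, y = -6 + (4) = -2 (matches)
5. x = -10 + (-5) = -15, y = -2 + (-6) = -8 (the entry is off here)
Conclusion: step 5 carries the first error; the entry should be x = -15.

step 5, x = -15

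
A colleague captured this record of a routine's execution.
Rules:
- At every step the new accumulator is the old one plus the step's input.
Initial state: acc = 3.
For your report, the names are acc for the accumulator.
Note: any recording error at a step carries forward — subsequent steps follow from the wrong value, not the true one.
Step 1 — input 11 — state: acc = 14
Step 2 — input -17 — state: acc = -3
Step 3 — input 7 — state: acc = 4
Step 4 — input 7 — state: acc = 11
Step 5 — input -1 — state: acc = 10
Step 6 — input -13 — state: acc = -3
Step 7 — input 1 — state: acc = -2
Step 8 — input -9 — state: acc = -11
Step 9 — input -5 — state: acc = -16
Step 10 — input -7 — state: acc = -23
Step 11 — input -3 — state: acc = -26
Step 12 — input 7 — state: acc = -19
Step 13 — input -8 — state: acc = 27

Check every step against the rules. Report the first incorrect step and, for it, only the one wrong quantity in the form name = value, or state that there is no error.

step 1: acc = 3 + 11 = 14 -> matches
step 2: acc = 14 + -17 = -3 -> same as recorded
step 3: acc = -3 + 7 = 4 -> verified
step 4: acc = 4 + 7 = 11 -> in agreement
step 5: acc = 11 + -1 = 10 -> in agreement
step 6: acc = 10 + -13 = -3 -> consistent with the record
step 7: acc = -3 + 1 = -2 -> checks out
step 8: acc = -2 + -9 = -11 -> agrees with the record
step 9: acc = -11 + -5 = -16 -> verified
step 10: acc = -16 + -7 = -23 -> in agreement
step 11: acc = -23 + -3 = -26 -> no discrepancy
step 12: acc = -26 + 7 = -19 -> checks out
step 13: acc = -19 + -8 = -27 -> a discrepancy with the record
That makes step 13 the first incorrect line — acc = -27 is what it should show.

step 13, acc = -27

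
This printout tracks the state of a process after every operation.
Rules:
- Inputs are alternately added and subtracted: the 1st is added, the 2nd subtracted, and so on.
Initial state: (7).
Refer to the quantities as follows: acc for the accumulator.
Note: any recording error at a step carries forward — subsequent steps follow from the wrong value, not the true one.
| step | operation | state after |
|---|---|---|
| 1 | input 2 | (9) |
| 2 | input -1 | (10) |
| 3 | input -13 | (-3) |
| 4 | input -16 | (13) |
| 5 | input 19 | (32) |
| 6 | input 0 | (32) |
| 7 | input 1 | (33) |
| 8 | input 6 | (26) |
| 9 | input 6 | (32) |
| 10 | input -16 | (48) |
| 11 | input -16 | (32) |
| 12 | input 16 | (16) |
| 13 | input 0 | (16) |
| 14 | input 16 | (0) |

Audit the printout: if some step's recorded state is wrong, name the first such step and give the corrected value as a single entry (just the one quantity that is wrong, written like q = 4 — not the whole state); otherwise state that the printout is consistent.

Step 1: acc = 7 + 2 = 9 — confirmed correct.
Step 2: acc = 9 - -1 = 10 — checks out.
Step 3: acc = 10 + -13 = -3 — checks out.
Step 4: acc = -3 - -16 = 13 — same as recorded.
Step 5: acc = 13 + 19 = 32 — in agreement.
Step 6: acc = 32 - 0 = 32 — confirmed correct.
Step 7: acc = 32 + 1 = 33 — matches.
Step 8: acc = 33 - 6 = 27 — the printout disagrees here.
The earliest wrong entry is at step 8: it should read acc = 27.

step 8, acc = 27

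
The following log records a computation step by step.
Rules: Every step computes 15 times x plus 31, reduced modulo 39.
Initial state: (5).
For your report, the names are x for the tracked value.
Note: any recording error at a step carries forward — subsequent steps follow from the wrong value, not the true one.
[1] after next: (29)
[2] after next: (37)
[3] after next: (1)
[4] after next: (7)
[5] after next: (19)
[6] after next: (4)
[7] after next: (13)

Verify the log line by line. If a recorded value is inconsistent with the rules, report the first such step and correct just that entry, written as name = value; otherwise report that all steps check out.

step 1: x = (15*5 + 31) mod 39 = 28 -> this is not what the log shows
First incorrect step: 1; the correct value is x = 28.

step 1, x = 28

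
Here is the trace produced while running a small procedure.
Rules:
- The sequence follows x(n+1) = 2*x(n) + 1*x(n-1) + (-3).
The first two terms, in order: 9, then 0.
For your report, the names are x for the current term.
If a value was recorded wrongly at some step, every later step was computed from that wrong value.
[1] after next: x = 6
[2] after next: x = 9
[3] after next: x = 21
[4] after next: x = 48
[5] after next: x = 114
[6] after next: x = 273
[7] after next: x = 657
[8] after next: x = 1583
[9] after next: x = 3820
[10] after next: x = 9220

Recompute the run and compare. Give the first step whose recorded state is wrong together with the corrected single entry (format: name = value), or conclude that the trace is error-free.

Recomputing the run from the initial state:
step 1: x = 6
step 2: x = 9
step 3: x = 21
step 4: x = 48
step 5: x = 114
step 6: x = 273
step 7: x = 657
step 8: x = 1584
step 9: x = 3822
step 10: x = 9225
The first disagreement with the trace is at step 8, where the value should be x = 1584.

step 8, x = 1584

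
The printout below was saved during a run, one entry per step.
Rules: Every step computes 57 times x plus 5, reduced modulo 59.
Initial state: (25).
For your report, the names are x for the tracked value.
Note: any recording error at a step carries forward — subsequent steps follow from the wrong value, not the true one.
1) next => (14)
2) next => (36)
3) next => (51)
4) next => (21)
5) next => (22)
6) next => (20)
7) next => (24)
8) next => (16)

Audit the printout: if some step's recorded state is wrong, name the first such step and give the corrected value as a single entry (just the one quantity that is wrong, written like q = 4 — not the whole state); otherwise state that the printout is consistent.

no error

Recomputing the run from the initial state:
step 1: x = 14
step 2: x = 36
step 3: x = 51
step 4: x = 21
step 5: x = 22
step 6: x = 20
step 7: x = 24
step 8: x = 16
This matches the printout at every step.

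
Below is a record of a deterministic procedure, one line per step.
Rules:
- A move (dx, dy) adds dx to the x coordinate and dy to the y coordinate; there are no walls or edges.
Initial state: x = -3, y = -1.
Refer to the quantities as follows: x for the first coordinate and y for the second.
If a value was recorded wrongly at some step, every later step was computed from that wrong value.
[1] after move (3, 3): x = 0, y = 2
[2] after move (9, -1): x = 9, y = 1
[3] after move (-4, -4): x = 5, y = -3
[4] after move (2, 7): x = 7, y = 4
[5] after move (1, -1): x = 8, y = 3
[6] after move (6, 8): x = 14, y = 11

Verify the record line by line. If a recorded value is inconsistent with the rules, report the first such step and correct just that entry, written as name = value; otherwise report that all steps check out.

no error

Step 1: x = -3 + (3) = 0, y = -1 + (3) = 2 — confirmed correct.
Step 2: x = 0 + (9) = 9, y = 2 + (-1) = 1 — exactly as logged.
Step 3: x = 9 + (-4) = 5, y = 1 + (-4) = -3 — checks out.
Step 4: x = 5 + (2) = 7, y = -3 + (7) = 4 — no discrepancy.
Step 5: x = 7 + (1) = 8, y = 4 + (-1) = 3 — in agreement.
Step 6: x = 8 + (6) = 14, y = 3 + (8) = 11 — agrees with the record.
All steps check out; nothing to correct.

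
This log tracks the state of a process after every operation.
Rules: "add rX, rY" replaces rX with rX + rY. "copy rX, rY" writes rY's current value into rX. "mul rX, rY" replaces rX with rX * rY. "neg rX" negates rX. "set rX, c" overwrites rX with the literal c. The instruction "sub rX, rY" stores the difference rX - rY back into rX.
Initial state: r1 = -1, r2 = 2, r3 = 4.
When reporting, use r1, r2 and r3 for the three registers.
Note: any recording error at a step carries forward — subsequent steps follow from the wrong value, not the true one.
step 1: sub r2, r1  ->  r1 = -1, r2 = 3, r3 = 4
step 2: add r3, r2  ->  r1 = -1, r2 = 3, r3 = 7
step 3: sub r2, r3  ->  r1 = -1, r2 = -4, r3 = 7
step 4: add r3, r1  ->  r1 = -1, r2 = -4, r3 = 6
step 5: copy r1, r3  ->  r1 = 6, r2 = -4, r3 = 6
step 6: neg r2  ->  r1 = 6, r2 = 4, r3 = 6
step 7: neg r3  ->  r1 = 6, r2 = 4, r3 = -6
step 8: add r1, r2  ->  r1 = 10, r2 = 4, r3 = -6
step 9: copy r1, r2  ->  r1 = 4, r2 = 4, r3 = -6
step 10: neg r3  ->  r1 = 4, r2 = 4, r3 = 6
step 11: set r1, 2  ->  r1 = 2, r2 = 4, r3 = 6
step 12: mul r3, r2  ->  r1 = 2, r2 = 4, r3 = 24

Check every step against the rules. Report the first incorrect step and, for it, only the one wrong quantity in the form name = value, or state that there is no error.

no error

Step 1: r2 = 2 - -1 = 3 — exactly as logged.
Step 2: r3 = 4 + 3 = 7 — same as recorded.
Step 3: r2 = 3 - 7 = -4 — exactly as logged.
Step 4: r3 = 7 + -1 = 6 — checks out.
Step 5: r1 = 6 — agrees with the log.
Step 6: r2 = -(-4) = 4 — consistent with the log.
Step 7: r3 = -(6) = -6 — verified.
Step 8: r1 = 6 + 4 = 10 — matches.
Step 9: r1 = 4 — consistent with the log.
Step 10: r3 = -(-6) = 6 — in agreement.
Step 11: r1 = 2 — consistent with the log.
Step 12: r3 = 6 * 4 = 24 — confirmed correct.
No step deviates from the rules.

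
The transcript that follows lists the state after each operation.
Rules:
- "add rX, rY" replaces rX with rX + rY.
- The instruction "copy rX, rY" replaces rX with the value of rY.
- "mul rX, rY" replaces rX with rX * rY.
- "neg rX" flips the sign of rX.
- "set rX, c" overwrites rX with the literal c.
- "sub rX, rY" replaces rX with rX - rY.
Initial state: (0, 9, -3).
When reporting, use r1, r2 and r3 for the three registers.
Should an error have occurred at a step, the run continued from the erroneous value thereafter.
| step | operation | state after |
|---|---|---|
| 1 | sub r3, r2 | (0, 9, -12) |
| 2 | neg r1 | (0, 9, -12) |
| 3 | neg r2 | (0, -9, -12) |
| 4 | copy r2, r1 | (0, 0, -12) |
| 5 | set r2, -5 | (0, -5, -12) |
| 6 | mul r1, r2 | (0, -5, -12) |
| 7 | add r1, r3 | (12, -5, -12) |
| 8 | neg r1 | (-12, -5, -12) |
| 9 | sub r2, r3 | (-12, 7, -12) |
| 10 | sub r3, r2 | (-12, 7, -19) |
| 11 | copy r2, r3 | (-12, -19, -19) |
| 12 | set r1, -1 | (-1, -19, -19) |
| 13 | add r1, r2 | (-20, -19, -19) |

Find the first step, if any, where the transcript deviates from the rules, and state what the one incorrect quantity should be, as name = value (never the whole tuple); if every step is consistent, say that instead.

step 7, r1 = -12

Recomputing the run from the initial state:
step 1: r1 = 0, r2 = 9, r3 = -12
step 2: r1 = 0, r2 = 9, r3 = -12
step 3: r1 = 0, r2 = -9, r3 = -12
step 4: r1 = 0, r2 = 0, r3 = -12
step 5: r1 = 0, r2 = -5, r3 = -12
step 6: r1 = 0, r2 = -5, r3 = -12
step 7: r1 = -12, r2 = -5, r3 = -12
step 8: r1 = 12, r2 = -5, r3 = -12
step 9: r1 = 12, r2 = 7, r3 = -12
step 10: r1 = 12, r2 = 7, r3 = -19
step 11: r1 = 12, r2 = -19, r3 = -19
step 12: r1 = -1, r2 = -19, r3 = -19
step 13: r1 = -20, r2 = -19, r3 = -19
The first disagreement with the transcript is at step 7, where the value should be r1 = -12.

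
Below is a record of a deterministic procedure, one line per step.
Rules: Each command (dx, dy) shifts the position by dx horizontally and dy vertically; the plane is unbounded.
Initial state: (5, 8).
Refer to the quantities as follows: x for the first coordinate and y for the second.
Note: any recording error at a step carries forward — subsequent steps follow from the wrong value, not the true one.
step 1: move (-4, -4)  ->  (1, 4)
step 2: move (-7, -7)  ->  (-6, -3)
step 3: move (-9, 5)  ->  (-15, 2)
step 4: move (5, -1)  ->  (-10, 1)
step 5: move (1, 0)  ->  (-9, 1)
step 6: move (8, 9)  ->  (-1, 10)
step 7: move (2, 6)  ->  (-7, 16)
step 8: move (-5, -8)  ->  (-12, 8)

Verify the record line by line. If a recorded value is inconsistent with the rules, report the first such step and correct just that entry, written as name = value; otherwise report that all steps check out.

1. x = 5 + (-4) = 1, y = 8 + (-4) = 4 (no discrepancy)
2. x = 1 + (-7) = -6, y = 4 + (-7) = -3 (matches)
3. x = -6 + (-9) = -15, y = -3 + (5) = 2 (exactly as logged)
4. x = -15 + (5) = -10, y = 2 + (-1) = 1 (agrees with the record)
5. x = -10 + (1) = -9, y = 1 + (0) = 1 (no discrepancy)
6. x = -9 + (8) = -1, y = 1 + (9) = 10 (confirmed correct)
7. x = -1 + (2) = 1, y = 10 + (6) = 16 (first mismatch against the record)
First incorrect step: 7; the correct value is x = 1.

step 7, x = 1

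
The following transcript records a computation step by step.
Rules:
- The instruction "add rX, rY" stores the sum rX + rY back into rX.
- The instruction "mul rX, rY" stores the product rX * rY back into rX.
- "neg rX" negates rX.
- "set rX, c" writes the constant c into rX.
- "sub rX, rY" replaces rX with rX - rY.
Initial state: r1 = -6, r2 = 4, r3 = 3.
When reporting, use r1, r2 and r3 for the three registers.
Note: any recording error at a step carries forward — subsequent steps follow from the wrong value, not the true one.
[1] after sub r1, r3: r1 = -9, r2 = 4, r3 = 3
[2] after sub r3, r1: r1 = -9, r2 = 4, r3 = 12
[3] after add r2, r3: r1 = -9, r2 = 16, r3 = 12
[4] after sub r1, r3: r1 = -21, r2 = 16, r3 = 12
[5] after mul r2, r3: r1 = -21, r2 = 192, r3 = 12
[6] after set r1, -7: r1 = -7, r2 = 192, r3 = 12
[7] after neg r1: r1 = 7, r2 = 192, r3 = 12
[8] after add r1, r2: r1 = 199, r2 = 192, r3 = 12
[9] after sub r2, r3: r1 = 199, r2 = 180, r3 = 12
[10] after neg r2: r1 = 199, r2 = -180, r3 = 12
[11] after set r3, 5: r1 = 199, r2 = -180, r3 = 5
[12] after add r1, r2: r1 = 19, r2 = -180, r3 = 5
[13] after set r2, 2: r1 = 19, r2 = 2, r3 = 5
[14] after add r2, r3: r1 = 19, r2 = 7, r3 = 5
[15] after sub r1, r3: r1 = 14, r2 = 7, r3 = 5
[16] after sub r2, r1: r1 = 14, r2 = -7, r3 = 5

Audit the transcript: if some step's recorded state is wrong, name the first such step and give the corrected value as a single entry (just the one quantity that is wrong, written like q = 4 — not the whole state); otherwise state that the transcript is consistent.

no error

1. r1 = -6 - 3 = -9 (in agreement)
2. r3 = 3 - -9 = 12 (no discrepancy)
3. r2 = 4 + 12 = 16 (agrees with the transcript)
4. r1 = -9 - 12 = -21 (confirmed correct)
5. r2 = 16 * 12 = 192 (agrees with the transcript)
6. r1 = -7 (agrees with the transcript)
7. r1 = -(-7) = 7 (matches)
8. r1 = 7 + 192 = 199 (consistent with the transcript)
9. r2 = 192 - 12 = 180 (matches)
10. r2 = -(180) = -180 (in agreement)
11. r3 = 5 (consistent with the transcript)
12. r1 = 199 + -180 = 19 (same as recorded)
13. r2 = 2 (checks out)
14. r2 = 2 + 5 = 7 (same as recorded)
15. r1 = 19 - 5 = 14 (agrees with the transcript)
16. r2 = 7 - 14 = -7 (matches)
Nothing is out of place; the run is error-free.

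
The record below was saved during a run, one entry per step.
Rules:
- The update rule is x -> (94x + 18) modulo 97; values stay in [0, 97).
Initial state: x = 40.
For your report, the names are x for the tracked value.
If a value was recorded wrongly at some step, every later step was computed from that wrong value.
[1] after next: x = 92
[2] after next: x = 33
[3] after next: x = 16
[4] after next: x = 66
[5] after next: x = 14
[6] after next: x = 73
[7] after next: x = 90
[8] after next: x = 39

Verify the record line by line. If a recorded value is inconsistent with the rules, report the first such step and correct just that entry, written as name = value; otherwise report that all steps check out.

step 1: x = (94*40 + 18) mod 97 = 92 -> agrees with the record
step 2: x = (94*92 + 18) mod 97 = 33 -> checks out
step 3: x = (94*33 + 18) mod 97 = 16 -> in agreement
step 4: x = (94*16 + 18) mod 97 = 67 -> a discrepancy with the record
Step 4 is the first one off; corrected, x = 67.

step 4, x = 67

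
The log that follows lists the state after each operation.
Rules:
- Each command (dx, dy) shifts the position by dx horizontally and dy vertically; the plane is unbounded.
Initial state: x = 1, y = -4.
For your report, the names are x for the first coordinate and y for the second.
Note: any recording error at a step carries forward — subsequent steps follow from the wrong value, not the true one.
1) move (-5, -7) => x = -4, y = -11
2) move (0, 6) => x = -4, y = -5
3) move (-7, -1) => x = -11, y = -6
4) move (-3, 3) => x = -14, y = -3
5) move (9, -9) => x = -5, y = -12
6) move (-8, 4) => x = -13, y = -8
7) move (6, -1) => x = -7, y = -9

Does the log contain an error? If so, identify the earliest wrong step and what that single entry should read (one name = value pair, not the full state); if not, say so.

no error

Step 1: x = 1 + (-5) = -4, y = -4 + (-7) = -11 — verified.
Step 2: x = -4 + (0) = -4, y = -11 + (6) = -5 — exactly as logged.
Step 3: x = -4 + (-7) = -11, y = -5 + (-1) = -6 — same as recorded.
Step 4: x = -11 + (-3) = -14, y = -6 + (3) = -3 — in agreement.
Step 5: x = -14 + (9) = -5, y = -3 + (-9) = -12 — in agreement.
Step 6: x = -5 + (-8) = -13, y = -12 + (4) = -8 — consistent with the log.
Step 7: x = -13 + (6) = -7, y = -8 + (-1) = -9 — in agreement.
No step deviates from the rules.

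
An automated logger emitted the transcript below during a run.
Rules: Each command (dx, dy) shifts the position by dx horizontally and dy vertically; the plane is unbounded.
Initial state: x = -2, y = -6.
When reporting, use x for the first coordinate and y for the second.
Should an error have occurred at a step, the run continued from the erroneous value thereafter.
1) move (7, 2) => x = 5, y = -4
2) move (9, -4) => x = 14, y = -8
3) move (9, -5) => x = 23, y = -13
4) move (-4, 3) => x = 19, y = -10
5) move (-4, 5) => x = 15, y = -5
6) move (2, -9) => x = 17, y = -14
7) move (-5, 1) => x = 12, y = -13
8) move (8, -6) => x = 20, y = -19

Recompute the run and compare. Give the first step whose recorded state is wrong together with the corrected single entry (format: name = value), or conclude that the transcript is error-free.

no error

Step 1: x = -2 + (7) = 5, y = -6 + (2) = -4 — checks out.
Step 2: x = 5 + (9) = 14, y = -4 + (-4) = -8 — consistent with the transcript.
Step 3: x = 14 + (9) = 23, y = -8 + (-5) = -13 — in agreement.
Step 4: x = 23 + (-4) = 19, y = -13 + (3) = -10 — in agreement.
Step 5: x = 19 + (-4) = 15, y = -10 + (5) = -5 — verified.
Step 6: x = 15 + (2) = 17, y = -5 + (-9) = -14 — consistent with the transcript.
Step 7: x = 17 + (-5) = 12, y = -14 + (1) = -13 — checks out.
Step 8: x = 12 + (8) = 20, y = -13 + (-6) = -19 — agrees with the transcript.
Every step is consistent.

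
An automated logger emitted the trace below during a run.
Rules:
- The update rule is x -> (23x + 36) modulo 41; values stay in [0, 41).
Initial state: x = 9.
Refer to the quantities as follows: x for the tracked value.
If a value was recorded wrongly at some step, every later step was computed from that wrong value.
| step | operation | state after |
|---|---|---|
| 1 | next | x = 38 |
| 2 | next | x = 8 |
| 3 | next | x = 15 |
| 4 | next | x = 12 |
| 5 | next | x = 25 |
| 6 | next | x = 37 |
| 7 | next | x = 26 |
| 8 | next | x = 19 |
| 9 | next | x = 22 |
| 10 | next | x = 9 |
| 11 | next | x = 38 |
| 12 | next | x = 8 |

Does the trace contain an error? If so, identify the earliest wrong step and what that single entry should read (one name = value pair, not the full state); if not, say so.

Step 1: x = (23*9 + 36) mod 41 = 38 — in agreement.
Step 2: x = (23*38 + 36) mod 41 = 8 — agrees with the trace.
Step 3: x = (23*8 + 36) mod 41 = 15 — matches.
Step 4: x = (23*15 + 36) mod 41 = 12 — checks out.
Step 5: x = (23*12 + 36) mod 41 = 25 — agrees with the trace.
Step 6: x = (23*25 + 36) mod 41 = 37 — agrees with the trace.
Step 7: x = (23*37 + 36) mod 41 = 26 — confirmed correct.
Step 8: x = (23*26 + 36) mod 41 = 19 — in agreement.
Step 9: x = (23*19 + 36) mod 41 = 22 — no discrepancy.
Step 10: x = (23*22 + 36) mod 41 = 9 — confirmed correct.
Step 11: x = (23*9 + 36) mod 41 = 38 — consistent with the trace.
Step 12: x = (23*38 + 36) mod 41 = 8 — confirmed correct.
All steps check out; nothing to correct.

no error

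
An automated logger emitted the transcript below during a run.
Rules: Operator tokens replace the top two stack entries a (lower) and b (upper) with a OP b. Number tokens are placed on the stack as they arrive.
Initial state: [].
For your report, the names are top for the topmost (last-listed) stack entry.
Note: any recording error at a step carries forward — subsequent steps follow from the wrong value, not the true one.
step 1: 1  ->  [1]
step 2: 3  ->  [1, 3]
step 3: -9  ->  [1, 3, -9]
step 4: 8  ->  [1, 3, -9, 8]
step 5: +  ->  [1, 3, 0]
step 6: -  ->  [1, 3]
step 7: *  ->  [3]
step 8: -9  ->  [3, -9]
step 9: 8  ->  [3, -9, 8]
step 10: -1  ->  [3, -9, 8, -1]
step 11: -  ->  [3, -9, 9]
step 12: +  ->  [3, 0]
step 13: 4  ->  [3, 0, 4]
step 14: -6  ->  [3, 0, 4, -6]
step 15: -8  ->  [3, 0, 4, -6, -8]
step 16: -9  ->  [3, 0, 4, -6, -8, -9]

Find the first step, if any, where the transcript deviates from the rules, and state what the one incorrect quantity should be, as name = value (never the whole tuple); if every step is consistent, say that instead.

step 5, top = -1

1. push 1: top = 1 (agrees with the transcript)
2. push 3: top = 3 (checks out)
3. push -9: top = -9 (matches)
4. push 8: top = 8 (checks out)
5. -9 + 8 = -1 (the transcript disagrees here)
Conclusion: step 5 carries the first error; the entry should be top = -1.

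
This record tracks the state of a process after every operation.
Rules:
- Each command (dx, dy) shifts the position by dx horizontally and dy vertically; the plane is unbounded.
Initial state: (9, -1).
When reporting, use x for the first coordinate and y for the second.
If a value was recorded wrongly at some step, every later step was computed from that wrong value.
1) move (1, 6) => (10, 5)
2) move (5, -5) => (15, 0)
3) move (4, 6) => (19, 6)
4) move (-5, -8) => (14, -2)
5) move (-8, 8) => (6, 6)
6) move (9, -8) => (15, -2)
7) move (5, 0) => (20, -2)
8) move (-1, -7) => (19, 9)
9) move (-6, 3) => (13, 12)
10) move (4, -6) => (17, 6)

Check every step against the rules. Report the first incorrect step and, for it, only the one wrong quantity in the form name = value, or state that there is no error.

step 8, y = -9

Step 1: x = 9 + (1) = 10, y = -1 + (6) = 5 — consistent with the record.
Step 2: x = 10 + (5) = 15, y = 5 + (-5) = 0 — same as recorded.
Step 3: x = 15 + (4) = 19, y = 0 + (6) = 6 — in agreement.
Step 4: x = 19 + (-5) = 14, y = 6 + (-8) = -2 — verified.
Step 5: x = 14 + (-8) = 6, y = -2 + (8) = 6 — checks out.
Step 6: x = 6 + (9) = 15, y = 6 + (-8) = -2 — in agreement.
Step 7: x = 15 + (5) = 20, y = -2 + (0) = -2 — exactly as logged.
Step 8: x = 20 + (-1) = 19, y = -2 + (-7) = -9 — this is not what the record shows.
The audit stops at step 8: the recorded entry is wrong and should be y = -9.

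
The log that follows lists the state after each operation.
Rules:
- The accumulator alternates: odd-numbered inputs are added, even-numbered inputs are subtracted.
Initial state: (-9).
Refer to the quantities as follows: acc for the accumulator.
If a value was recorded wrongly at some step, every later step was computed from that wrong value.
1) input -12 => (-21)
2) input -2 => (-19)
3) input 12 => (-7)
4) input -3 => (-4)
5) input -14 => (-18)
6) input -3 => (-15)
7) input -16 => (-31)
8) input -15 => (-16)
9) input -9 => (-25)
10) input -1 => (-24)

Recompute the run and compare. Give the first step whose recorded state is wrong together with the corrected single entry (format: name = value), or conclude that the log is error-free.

Recomputing the run from the initial state:
step 1: acc = -21
step 2: acc = -19
step 3: acc = -7
step 4: acc = -4
step 5: acc = -18
step 6: acc = -15
step 7: acc = -31
step 8: acc = -16
step 9: acc = -25
step 10: acc = -24
This matches the log at every step.

no error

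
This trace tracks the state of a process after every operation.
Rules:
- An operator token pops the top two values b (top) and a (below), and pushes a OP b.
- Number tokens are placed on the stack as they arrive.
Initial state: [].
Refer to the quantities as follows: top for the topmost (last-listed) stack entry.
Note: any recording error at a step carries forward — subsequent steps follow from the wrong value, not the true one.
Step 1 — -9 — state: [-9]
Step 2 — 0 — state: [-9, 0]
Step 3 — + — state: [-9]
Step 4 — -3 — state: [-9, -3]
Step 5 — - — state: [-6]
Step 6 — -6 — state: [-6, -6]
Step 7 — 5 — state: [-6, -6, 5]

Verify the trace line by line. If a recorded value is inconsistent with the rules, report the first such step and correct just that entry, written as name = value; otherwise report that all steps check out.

no error

1. push -9: top = -9 (confirmed correct)
2. push 0: top = 0 (exactly as logged)
3. -9 + 0 = -9 (no discrepancy)
4. push -3: top = -3 (checks out)
5. -9 - -3 = -6 (in agreement)
6. push -6: top = -6 (confirmed correct)
7. push 5: top = 5 (matches)
Each recorded entry agrees with the recomputation.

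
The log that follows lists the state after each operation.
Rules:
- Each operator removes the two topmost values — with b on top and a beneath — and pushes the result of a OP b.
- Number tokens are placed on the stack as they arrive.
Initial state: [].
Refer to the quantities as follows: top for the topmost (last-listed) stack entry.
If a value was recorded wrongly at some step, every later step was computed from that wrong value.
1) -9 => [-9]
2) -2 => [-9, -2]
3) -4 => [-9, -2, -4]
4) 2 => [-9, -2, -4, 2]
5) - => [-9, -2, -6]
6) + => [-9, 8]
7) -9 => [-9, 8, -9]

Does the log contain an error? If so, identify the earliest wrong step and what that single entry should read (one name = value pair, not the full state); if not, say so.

step 6, top = -8

1. push -9: top = -9 (verified)
2. push -2: top = -2 (consistent with the log)
3. push -4: top = -4 (no discrepancy)
4. push 2: top = 2 (same as recorded)
5. -4 - 2 = -6 (confirmed correct)
6. -2 + -6 = -8 (first mismatch against the log)
So the first discrepancy is step 6, where the right value is top = -8.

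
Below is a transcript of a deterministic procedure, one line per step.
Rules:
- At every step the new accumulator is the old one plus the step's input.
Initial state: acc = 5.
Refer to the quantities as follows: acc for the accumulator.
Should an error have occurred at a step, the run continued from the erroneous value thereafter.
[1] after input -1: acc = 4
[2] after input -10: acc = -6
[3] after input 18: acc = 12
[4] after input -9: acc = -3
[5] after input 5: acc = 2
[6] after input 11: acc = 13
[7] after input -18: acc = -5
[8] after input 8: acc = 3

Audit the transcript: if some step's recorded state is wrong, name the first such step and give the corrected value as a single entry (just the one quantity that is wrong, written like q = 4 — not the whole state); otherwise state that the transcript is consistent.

step 4, acc = 3

Step 1: acc = 5 + -1 = 4 — consistent with the transcript.
Step 2: acc = 4 + -10 = -6 — in agreement.
Step 3: acc = -6 + 18 = 12 — checks out.
Step 4: acc = 12 + -9 = 3 — the recorded entry deviates here.
First deviation found at step 4; the corrected entry is acc = 3.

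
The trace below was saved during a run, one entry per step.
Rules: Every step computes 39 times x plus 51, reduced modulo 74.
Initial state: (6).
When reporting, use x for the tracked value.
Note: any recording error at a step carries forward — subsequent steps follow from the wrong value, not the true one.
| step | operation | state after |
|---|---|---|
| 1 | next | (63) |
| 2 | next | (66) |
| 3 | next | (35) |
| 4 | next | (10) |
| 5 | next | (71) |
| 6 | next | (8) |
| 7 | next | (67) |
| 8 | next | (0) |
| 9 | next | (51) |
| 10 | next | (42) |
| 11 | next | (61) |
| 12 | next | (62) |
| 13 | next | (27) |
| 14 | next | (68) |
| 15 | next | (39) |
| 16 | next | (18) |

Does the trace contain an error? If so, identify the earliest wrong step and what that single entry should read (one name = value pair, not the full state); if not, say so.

Recomputing the run from the initial state:
step 1: x = 63
step 2: x = 66
step 3: x = 35
step 4: x = 10
step 5: x = 71
step 6: x = 8
step 7: x = 67
step 8: x = 0
step 9: x = 51
step 10: x = 42
step 11: x = 61
step 12: x = 62
step 13: x = 27
step 14: x = 68
step 15: x = 39
step 16: x = 18
This matches the trace at every step.

no error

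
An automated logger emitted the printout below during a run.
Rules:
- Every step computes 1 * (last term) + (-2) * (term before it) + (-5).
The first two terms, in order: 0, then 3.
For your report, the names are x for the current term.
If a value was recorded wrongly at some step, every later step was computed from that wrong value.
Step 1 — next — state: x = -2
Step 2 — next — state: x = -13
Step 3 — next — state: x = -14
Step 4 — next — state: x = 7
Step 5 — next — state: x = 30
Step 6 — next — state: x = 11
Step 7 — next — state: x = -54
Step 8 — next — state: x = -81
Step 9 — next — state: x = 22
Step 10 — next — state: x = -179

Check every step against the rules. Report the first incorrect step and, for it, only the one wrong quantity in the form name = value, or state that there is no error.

step 10, x = 179

1. x = 1*(3) + (-2)*(0) + (-5) = -2 (verified)
2. x = 1*(-2) + (-2)*(3) + (-5) = -13 (matches)
3. x = 1*(-13) + (-2)*(-2) + (-5) = -14 (confirmed correct)
4. x = 1*(-14) + (-2)*(-13) + (-5) = 7 (consistent with the printout)
5. x = 1*(7) + (-2)*(-14) + (-5) = 30 (exactly as logged)
6. x = 1*(30) + (-2)*(7) + (-5) = 11 (confirmed correct)
7. x = 1*(11) + (-2)*(30) + (-5) = -54 (exactly as logged)
8. x = 1*(-54) + (-2)*(11) + (-5) = -81 (verified)
9. x = 1*(-81) + (-2)*(-54) + (-5) = 22 (no discrepancy)
10. x = 1*(22) + (-2)*(-81) + (-5) = 179 (this is not what the printout shows)
That makes step 10 the first incorrect line — x = 179 is what it should show.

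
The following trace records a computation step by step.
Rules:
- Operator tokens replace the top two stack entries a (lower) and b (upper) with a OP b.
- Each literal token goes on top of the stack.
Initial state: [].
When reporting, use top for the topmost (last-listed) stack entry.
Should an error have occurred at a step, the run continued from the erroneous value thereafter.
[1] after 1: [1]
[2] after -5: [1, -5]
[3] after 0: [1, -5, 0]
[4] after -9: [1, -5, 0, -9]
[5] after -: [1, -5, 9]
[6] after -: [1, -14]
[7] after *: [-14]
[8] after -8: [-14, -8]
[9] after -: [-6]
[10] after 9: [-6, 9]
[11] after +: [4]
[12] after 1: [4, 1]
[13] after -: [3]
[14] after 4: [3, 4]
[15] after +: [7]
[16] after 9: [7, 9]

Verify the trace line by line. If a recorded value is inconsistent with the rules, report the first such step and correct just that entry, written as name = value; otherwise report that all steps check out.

step 11, top = 3

Recomputing the run from the initial state:
step 1: [1]
step 2: [1, -5]
step 3: [1, -5, 0]
step 4: [1, -5, 0, -9]
step 5: [1, -5, 9]
step 6: [1, -14]
step 7: [-14]
step 8: [-14, -8]
step 9: [-6]
step 10: [-6, 9]
step 11: [3]
step 12: [3, 1]
step 13: [2]
step 14: [2, 4]
step 15: [6]
step 16: [6, 9]
The first disagreement with the trace is at step 11, where the value should be top = 3.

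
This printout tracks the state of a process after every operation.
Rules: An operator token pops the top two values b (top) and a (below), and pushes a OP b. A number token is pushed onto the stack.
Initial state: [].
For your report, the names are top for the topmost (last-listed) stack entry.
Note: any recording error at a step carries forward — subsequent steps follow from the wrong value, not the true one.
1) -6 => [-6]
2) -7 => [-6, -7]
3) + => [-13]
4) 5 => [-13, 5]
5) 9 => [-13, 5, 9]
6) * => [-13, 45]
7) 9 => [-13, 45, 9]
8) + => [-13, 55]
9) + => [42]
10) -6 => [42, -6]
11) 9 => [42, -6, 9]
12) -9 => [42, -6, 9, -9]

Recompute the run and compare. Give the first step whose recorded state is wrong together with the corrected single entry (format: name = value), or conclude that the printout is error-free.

step 8, top = 54

1. push -6: top = -6 (consistent with the printout)
2. push -7: top = -7 (exactly as logged)
3. -6 + -7 = -13 (confirmed correct)
4. push 5: top = 5 (agrees with the printout)
5. push 9: top = 9 (in agreement)
6. 5 * 9 = 45 (matches)
7. push 9: top = 9 (matches)
8. 45 + 9 = 54 (the printout disagrees here)
So the first discrepancy is step 8, where the right value is top = 54.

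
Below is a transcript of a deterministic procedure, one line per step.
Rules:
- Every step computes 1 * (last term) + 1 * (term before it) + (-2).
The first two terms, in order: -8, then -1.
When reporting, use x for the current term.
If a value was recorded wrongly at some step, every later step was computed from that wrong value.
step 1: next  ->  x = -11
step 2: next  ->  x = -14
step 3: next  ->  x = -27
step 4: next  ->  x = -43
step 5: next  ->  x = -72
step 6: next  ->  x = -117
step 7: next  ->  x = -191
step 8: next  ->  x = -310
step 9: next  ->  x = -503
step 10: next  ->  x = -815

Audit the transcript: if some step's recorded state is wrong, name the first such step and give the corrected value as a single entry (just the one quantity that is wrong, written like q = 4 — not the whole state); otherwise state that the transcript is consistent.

no error

step 1: x = 1*(-1) + (1)*(-8) + (-2) = -11 -> exactly as logged
step 2: x = 1*(-11) + (1)*(-1) + (-2) = -14 -> confirmed correct
step 3: x = 1*(-14) + (1)*(-11) + (-2) = -27 -> matches
step 4: x = 1*(-27) + (1)*(-14) + (-2) = -43 -> checks out
step 5: x = 1*(-43) + (1)*(-27) + (-2) = -72 -> verified
step 6: x = 1*(-72) + (1)*(-43) + (-2) = -117 -> confirmed correct
step 7: x = 1*(-117) + (1)*(-72) + (-2) = -191 -> matches
step 8: x = 1*(-191) + (1)*(-117) + (-2) = -310 -> agrees with the transcript
step 9: x = 1*(-310) + (1)*(-191) + (-2) = -503 -> no discrepancy
step 10: x = 1*(-503) + (1)*(-310) + (-2) = -815 -> matches
No step deviates from the rules.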